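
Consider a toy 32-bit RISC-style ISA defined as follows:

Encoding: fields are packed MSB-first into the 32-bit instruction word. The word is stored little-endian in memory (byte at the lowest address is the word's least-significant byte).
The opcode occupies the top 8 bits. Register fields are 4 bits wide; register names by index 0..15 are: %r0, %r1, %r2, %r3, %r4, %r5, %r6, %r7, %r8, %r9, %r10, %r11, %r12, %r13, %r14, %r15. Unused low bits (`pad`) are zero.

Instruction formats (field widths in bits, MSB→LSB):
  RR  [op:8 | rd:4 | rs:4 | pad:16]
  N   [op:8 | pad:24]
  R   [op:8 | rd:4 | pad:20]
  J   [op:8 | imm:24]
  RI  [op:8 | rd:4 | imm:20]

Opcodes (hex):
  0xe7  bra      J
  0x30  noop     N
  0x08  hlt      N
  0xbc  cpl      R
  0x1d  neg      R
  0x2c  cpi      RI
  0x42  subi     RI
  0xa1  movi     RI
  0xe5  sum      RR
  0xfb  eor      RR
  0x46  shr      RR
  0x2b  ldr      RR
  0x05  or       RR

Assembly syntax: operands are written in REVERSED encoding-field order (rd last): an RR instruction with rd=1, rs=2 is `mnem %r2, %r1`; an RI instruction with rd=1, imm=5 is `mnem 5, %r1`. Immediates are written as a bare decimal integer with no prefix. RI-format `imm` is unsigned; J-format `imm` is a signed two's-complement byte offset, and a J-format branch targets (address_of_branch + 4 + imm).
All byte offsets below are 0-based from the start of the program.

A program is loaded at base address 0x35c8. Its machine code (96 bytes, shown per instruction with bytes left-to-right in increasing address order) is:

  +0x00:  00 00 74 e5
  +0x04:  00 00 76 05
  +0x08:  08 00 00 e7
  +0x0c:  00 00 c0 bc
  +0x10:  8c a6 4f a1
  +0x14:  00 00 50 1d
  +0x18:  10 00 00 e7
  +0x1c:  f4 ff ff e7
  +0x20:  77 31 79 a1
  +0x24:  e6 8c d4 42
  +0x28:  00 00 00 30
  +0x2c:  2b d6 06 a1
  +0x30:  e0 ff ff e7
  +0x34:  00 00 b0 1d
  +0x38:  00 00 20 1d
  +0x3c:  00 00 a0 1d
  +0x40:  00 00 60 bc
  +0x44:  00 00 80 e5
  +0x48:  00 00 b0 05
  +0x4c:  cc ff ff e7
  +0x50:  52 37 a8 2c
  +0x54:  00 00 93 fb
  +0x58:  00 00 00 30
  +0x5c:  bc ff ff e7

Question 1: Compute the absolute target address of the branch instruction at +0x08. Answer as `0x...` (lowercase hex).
@+08  little-endian(08 00 00 e7) = 0xe7000008
  opcode bits[31:24]=0xe7: bra/J
  imm@[23:0]=0x8 ⇒ 8
  target = base 0x35c8 + off 0x08 + 4 + imm 8 = 0x35dc

0x35dc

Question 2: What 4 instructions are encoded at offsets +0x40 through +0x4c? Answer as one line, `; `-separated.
cpl %r6; sum %r0, %r8; or %r0, %r11; bra -52

off 0x40: read 00 00 60 bc as little → 0xbc600000
  opcode bits[31:24]=0xbc: cpl/R
  rd: (w>>20)&0xf=0x6 → %r6
off 0x44: read 00 00 80 e5 as little → 0xe5800000
  opcode bits[31:24]=0xe5: sum/RR
  rd: (w>>20)&0xf=0x8 → %r8
  rs: (w>>16)&0xf=0x0 → %r0
off 0x48: read 00 00 b0 05 as little → 0x05b00000
  opcode bits[31:24]=0x5: or/RR
  rd: (w>>20)&0xf=0xb → %r11
  rs: (w>>16)&0xf=0x0 → %r0
off 0x4c: read cc ff ff e7 as little → 0xe7ffffcc
  opcode bits[31:24]=0xe7: bra/J
  imm: (w>>0)&0xffffff=0xffffcc (s24→-52) → -52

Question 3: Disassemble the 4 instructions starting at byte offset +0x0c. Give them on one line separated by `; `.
+0x0c: 00 00 c0 bc ⇒ word 0xbcc00000 (little)
  op=0xbcc00000>>24=0xbc ⇒ cpl (R)
  rd@[23:20]=0xc ⇒ %r12
+0x10: 8c a6 4f a1 ⇒ word 0xa14fa68c (little)
  op=0xa14fa68c>>24=0xa1 ⇒ movi (RI)
  rd@[23:20]=0x4 ⇒ %r4
  imm@[19:0]=0xfa68c ⇒ 1025676
+0x14: 00 00 50 1d ⇒ word 0x1d500000 (little)
  op=0x1d500000>>24=0x1d ⇒ neg (R)
  rd@[23:20]=0x5 ⇒ %r5
+0x18: 10 00 00 e7 ⇒ word 0xe7000010 (little)
  op=0xe7000010>>24=0xe7 ⇒ bra (J)
  imm@[23:0]=0x10 ⇒ 16

cpl %r12; movi 1025676, %r4; neg %r5; bra 16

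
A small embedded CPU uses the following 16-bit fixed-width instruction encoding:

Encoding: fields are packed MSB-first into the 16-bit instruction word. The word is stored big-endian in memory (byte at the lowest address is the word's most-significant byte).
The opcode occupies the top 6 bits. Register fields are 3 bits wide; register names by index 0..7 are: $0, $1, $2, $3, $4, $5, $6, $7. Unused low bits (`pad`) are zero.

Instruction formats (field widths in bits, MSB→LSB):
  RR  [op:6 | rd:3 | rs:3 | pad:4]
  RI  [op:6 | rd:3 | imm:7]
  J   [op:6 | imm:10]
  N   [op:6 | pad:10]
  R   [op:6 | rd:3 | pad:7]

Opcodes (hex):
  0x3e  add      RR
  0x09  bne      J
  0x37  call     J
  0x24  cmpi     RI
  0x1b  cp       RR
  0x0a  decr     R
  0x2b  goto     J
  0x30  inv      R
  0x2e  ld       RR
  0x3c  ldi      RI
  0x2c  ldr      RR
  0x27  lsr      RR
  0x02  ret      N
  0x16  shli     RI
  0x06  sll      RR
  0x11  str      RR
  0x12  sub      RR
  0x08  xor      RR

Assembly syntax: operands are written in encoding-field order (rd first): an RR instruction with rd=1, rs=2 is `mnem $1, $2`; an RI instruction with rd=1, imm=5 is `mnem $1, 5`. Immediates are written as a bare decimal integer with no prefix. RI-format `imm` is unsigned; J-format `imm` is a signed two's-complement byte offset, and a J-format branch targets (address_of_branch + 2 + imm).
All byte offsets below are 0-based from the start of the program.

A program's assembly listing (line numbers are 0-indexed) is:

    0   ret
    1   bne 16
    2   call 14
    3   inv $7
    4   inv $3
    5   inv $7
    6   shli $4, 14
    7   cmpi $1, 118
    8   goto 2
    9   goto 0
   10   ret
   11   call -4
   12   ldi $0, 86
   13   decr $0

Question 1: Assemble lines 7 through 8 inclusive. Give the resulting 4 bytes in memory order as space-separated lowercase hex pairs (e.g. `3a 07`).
90 f6 ac 02

L7: cmpi op=0x24:6|rd=1:3|imm=118:7 ⇒ 0x90f6 ⇒ big 90 f6
L8: goto op=0x2b:6|imm=2:10 ⇒ 0xac02 ⇒ big ac 02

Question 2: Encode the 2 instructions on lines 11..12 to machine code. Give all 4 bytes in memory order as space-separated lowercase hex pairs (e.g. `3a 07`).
df fc f0 56

line 11 (call): pack op=0x37:6|imm=-4:10 = 0xdffc; big→ df fc
line 12 (ldi): pack op=0x3c:6|rd=0:3|imm=86:7 = 0xf056; big→ f0 56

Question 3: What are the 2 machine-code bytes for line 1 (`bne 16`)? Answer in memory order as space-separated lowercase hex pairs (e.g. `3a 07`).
24 10

1. bne fields op=0x9:6|imm=16:10 → word 2410h → 24 10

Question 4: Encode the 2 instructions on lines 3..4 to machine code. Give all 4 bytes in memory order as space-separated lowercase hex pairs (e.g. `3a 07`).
c3 80 c1 80

line 3 (inv): pack op=0x30:6|rd=7:3|pad=0:7 = 0xc380; big→ c3 80
line 4 (inv): pack op=0x30:6|rd=3:3|pad=0:7 = 0xc180; big→ c1 80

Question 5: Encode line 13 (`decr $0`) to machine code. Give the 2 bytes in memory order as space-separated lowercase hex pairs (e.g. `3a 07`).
line 13 (decr): pack op=0xa:6|rd=0:3|pad=0:7 = 0x2800; big→ 28 00

28 00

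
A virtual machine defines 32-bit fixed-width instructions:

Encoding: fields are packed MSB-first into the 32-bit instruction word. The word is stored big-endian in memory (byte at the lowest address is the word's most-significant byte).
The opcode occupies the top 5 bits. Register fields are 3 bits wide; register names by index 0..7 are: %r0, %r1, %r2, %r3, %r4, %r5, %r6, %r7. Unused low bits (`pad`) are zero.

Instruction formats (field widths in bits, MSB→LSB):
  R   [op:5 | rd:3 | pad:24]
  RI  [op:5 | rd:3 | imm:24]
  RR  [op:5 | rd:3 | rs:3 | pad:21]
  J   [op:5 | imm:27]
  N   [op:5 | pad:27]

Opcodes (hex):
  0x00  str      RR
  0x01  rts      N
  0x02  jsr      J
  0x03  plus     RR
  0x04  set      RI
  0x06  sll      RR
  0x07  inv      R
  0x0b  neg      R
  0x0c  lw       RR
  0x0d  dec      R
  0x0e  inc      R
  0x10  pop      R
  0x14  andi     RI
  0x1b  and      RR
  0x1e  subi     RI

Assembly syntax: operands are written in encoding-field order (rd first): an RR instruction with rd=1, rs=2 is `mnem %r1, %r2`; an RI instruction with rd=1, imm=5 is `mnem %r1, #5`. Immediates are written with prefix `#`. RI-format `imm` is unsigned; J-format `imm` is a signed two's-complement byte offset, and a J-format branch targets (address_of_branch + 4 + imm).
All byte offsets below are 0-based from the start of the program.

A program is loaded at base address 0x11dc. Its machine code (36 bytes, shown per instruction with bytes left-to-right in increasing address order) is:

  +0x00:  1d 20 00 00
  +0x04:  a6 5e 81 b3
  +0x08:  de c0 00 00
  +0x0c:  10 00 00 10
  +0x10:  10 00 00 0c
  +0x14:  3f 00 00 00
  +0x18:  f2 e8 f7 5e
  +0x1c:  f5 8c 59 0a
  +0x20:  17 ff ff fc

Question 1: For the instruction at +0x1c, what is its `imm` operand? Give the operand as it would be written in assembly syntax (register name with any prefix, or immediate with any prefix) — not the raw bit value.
#9197834

off 0x1c: read f5 8c 59 0a as big → 0xf58c590a
  top 5b → 0x1e → subi [RI]
  [26:24] rd=5 = %r5
  [23:0] imm=9197834 = #9197834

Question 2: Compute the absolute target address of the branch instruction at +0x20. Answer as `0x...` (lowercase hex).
@+20  big-endian(17 ff ff fc) = 0x17fffffc
  op=0x17fffffc>>27=0x2 ⇒ jsr (J)
  imm@[26:0]=0x7fffffc (s27→-4) ⇒ #-4
  target = base 0x11dc + off 0x20 + 4 + imm -4 = 0x11fc

0x11fc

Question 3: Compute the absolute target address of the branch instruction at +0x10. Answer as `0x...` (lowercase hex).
0x11fc

[10] 10 00 00 0c → 0x1000000c
  opcode bits[31:27]=0x2: jsr/J
  imm@[26:0]=0xc ⇒ #12
  target = base 0x11dc + off 0x10 + 4 + imm 12 = 0x11fc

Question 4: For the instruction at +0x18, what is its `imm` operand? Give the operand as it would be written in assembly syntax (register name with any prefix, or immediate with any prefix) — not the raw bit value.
#15267678

+0x18: f2 e8 f7 5e ⇒ word 0xf2e8f75e (big)
  op=0xf2e8f75e>>27=0x1e ⇒ subi (RI)
  rd: (w>>24)&0x7=0x2 → %r2
  imm: (w>>0)&0xffffff=0xe8f75e → #15267678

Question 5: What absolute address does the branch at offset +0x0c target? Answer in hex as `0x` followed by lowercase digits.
[0c] 10 00 00 10 → 0x10000010
  opcode bits[31:27]=0x2: jsr/J
  [26:0] imm=16 = #16
  target = base 0x11dc + off 0x0c + 4 + imm 16 = 0x11fc

0x11fc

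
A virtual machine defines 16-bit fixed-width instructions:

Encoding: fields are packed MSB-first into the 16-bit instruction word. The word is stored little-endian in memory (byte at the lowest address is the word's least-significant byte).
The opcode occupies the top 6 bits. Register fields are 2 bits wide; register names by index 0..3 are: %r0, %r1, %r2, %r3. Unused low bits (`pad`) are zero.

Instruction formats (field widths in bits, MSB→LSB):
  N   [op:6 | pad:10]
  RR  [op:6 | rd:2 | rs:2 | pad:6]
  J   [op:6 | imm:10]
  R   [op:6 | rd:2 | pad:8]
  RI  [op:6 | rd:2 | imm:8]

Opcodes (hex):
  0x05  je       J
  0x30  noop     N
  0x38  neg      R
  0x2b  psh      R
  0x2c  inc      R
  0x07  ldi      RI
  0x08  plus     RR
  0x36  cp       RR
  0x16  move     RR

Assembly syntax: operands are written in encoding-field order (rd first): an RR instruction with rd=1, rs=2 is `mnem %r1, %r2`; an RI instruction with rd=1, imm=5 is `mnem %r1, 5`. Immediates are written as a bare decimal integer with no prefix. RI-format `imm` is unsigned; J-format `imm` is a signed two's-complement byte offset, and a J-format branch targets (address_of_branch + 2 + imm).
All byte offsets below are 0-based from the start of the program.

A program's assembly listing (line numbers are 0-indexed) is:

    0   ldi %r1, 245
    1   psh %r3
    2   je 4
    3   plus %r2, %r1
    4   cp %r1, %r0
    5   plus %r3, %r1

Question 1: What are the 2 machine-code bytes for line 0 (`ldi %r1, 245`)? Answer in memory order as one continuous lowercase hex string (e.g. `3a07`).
line 0 (ldi): pack op=0x7:6|rd=1:2|imm=245:8 = 0x1df5; little→ f5 1d

f51d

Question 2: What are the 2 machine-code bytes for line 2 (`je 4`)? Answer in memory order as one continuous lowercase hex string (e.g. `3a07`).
L2: je op=0x5:6|imm=4:10 ⇒ 0x1404 ⇒ little 04 14

0414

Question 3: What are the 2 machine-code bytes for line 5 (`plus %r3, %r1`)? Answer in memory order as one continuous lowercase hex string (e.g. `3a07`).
line 5 (plus): pack op=0x8:6|rd=3:2|rs=1:2|pad=0:6 = 0x2340; little→ 40 23

4023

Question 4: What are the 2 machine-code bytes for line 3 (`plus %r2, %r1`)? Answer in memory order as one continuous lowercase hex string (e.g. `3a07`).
3. plus fields op=0x8:6|rd=2:2|rs=1:2|pad=0:6 → word 2240h → 40 22

4022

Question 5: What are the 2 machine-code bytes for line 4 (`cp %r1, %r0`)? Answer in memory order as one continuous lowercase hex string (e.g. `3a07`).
00d9

L4: cp op=0x36:6|rd=1:2|rs=0:2|pad=0:6 ⇒ 0xd900 ⇒ little 00 d9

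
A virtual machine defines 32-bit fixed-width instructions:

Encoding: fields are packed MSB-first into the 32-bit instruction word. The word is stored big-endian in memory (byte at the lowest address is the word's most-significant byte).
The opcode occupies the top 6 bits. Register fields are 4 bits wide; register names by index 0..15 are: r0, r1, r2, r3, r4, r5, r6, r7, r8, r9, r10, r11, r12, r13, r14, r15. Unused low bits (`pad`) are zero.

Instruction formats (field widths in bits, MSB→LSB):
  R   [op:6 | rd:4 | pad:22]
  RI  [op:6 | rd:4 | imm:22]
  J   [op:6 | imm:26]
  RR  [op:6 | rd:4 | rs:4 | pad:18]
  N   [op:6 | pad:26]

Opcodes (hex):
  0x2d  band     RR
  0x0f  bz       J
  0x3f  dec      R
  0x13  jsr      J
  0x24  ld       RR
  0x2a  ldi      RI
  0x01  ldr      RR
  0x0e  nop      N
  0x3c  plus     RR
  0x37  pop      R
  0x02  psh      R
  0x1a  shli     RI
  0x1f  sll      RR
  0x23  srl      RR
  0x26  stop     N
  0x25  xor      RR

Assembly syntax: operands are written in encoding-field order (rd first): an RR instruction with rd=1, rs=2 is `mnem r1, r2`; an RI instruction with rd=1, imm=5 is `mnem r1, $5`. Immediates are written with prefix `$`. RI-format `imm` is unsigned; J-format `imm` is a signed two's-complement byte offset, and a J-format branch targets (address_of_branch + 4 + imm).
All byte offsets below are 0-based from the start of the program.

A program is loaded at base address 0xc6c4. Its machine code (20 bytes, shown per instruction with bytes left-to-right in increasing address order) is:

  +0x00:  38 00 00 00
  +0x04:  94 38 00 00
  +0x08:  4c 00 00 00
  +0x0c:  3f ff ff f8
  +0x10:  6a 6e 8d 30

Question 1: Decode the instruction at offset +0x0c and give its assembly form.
bz $-8

+0x0c: 3f ff ff f8 ⇒ word 0x3ffffff8 (big)
  op=0x3ffffff8>>26=0xf ⇒ bz (J)
  imm: (w>>0)&0x3ffffff=0x3fffff8 (s26→-8) → $-8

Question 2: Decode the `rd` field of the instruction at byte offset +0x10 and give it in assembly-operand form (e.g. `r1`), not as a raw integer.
r9

+0x10: 6a 6e 8d 30 ⇒ word 0x6a6e8d30 (big)
  top 6b → 0x1a → shli [RI]
  rd@[25:22]=0x9 ⇒ r9
  imm@[21:0]=0x2e8d30 ⇒ $3050800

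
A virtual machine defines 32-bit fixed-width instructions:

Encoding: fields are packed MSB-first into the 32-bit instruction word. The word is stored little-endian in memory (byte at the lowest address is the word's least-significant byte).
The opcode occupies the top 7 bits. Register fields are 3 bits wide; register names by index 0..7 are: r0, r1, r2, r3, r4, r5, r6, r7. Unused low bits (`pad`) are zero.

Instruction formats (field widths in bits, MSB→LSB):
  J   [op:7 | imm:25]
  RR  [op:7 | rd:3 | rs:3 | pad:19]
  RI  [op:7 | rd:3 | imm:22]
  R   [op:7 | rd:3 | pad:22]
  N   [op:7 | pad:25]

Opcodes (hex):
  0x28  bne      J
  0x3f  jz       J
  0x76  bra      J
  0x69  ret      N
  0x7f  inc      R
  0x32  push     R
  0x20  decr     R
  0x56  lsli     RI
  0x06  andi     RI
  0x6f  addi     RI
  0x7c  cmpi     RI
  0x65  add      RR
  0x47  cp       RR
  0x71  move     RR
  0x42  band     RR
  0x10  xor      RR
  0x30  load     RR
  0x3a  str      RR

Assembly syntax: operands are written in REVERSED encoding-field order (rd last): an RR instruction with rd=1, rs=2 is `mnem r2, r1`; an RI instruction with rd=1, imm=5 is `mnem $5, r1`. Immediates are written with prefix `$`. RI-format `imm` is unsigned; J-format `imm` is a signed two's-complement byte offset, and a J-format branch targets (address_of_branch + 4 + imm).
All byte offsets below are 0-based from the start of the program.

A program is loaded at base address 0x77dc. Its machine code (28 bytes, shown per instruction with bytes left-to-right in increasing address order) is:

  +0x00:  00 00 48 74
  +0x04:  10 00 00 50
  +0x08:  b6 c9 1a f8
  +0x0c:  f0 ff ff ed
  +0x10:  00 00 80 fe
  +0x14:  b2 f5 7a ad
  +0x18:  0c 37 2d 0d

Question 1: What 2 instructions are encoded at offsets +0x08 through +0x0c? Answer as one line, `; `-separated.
off 0x08: read b6 c9 1a f8 as little → 0xf81ac9b6
  top 7b → 0x7c → cmpi [RI]
  rd@[24:22]=0x0 ⇒ r0
  imm@[21:0]=0x1ac9b6 ⇒ $1755574
off 0x0c: read f0 ff ff ed as little → 0xedfffff0
  top 7b → 0x76 → bra [J]
  imm@[24:0]=0x1fffff0 (s25→-16) ⇒ $-16

cmpi $1755574, r0; bra $-16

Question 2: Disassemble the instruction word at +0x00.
@+00  little-endian(00 00 48 74) = 0x74480000
  top 7b → 0x3a → str [RR]
  rd: (w>>22)&0x7=0x1 → r1
  rs: (w>>19)&0x7=0x1 → r1

str r1, r1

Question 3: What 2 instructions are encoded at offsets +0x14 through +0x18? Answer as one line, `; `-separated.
lsli $3863986, r5; andi $2963212, r4

off 0x14: read b2 f5 7a ad as little → 0xad7af5b2
  top 7b → 0x56 → lsli [RI]
  rd: (w>>22)&0x7=0x5 → r5
  imm: (w>>0)&0x3fffff=0x3af5b2 → $3863986
off 0x18: read 0c 37 2d 0d as little → 0x0d2d370c
  top 7b → 0x6 → andi [RI]
  rd: (w>>22)&0x7=0x4 → r4
  imm: (w>>0)&0x3fffff=0x2d370c → $2963212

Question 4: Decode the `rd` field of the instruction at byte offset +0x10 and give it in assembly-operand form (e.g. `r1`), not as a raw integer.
@+10  little-endian(00 00 80 fe) = 0xfe800000
  opcode bits[31:25]=0x7f: inc/R
  [24:22] rd=2 = r2

r2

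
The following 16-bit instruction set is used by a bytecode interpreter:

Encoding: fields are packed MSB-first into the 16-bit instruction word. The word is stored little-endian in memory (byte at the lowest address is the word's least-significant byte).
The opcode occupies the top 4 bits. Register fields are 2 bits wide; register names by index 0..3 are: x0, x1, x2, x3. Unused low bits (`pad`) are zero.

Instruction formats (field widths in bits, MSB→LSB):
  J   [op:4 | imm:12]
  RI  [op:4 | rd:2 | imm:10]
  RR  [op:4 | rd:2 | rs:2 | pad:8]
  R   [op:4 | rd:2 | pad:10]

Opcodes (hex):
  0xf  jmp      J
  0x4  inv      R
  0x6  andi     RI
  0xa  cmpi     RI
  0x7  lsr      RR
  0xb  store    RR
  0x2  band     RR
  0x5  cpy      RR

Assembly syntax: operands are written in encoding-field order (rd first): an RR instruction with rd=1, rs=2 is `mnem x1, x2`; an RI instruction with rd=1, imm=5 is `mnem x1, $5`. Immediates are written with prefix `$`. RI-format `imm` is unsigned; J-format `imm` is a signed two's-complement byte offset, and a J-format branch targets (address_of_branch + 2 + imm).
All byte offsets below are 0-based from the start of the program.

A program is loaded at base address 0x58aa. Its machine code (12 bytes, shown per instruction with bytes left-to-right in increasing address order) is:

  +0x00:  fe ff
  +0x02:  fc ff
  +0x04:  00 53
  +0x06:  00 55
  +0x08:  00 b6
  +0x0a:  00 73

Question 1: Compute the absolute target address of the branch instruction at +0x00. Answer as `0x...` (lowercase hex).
0x58aa

+0x00: fe ff ⇒ word 0xfffe (little)
  top 4b → 0xf → jmp [J]
  [11:0] imm=4094 (s12→-2) = $-2
  target = base 0x58aa + off 0x00 + 2 + imm -2 = 0x58aa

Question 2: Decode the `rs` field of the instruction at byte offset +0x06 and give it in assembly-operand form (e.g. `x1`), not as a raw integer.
+0x06: 00 55 ⇒ word 0x5500 (little)
  top 4b → 0x5 → cpy [RR]
  rd: (w>>10)&0x3=0x1 → x1
  rs: (w>>8)&0x3=0x1 → x1

x1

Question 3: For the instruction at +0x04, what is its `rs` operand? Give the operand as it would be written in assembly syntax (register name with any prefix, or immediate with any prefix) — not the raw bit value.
off 0x04: read 00 53 as little → 0x5300
  opcode bits[15:12]=0x5: cpy/RR
  rd: (w>>10)&0x3=0x0 → x0
  rs: (w>>8)&0x3=0x3 → x3

x3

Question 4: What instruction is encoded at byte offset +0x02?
jmp $-4

off 0x02: read fc ff as little → 0xfffc
  op=0xfffc>>12=0xf ⇒ jmp (J)
  imm@[11:0]=0xffc (s12→-4) ⇒ $-4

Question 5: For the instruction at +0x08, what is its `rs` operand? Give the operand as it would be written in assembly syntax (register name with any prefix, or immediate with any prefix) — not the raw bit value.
x2

off 0x08: read 00 b6 as little → 0xb600
  op=0xb600>>12=0xb ⇒ store (RR)
  [11:10] rd=1 = x1
  [9:8] rs=2 = x2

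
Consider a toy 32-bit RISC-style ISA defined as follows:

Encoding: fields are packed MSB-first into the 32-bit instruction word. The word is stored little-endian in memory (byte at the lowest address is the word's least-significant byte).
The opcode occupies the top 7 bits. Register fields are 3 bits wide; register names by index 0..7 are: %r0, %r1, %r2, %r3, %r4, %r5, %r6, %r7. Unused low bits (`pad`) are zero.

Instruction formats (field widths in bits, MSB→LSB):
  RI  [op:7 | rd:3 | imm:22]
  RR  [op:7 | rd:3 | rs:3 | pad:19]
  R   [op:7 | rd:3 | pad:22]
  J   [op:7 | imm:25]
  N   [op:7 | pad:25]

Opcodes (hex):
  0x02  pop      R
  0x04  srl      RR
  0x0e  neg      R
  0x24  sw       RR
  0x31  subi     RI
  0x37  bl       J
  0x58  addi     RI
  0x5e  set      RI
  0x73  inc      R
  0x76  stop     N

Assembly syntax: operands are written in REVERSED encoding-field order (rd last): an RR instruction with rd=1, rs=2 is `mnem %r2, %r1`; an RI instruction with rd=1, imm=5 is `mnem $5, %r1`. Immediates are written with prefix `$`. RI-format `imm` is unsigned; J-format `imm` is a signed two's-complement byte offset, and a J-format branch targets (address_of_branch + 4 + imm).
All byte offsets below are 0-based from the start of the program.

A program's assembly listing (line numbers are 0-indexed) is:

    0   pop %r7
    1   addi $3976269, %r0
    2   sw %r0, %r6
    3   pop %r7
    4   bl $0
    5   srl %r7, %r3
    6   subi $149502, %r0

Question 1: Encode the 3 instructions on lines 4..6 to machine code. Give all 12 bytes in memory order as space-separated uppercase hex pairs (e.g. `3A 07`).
00 00 00 6E 00 00 F8 08 FE 47 02 62

L4: bl op=0x37:7|imm=0:25 ⇒ 0x6e000000 ⇒ little 00 00 00 6e
L5: srl op=0x4:7|rd=3:3|rs=7:3|pad=0:19 ⇒ 0x08f80000 ⇒ little 00 00 f8 08
L6: subi op=0x31:7|rd=0:3|imm=149502:22 ⇒ 0x620247fe ⇒ little fe 47 02 62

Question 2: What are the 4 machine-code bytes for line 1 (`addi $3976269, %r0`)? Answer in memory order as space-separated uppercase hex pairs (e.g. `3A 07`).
L1: addi op=0x58:7|rd=0:3|imm=3976269:22 ⇒ 0xb03cac4d ⇒ little 4d ac 3c b0

4D AC 3C B0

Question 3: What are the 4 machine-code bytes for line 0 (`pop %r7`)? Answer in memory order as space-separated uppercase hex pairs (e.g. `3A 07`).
00 00 C0 05

line 0 (pop): pack op=0x2:7|rd=7:3|pad=0:22 = 0x05c00000; little→ 00 00 c0 05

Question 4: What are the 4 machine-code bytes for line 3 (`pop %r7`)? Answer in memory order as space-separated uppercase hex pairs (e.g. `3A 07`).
00 00 C0 05

line 3 (pop): pack op=0x2:7|rd=7:3|pad=0:22 = 0x05c00000; little→ 00 00 c0 05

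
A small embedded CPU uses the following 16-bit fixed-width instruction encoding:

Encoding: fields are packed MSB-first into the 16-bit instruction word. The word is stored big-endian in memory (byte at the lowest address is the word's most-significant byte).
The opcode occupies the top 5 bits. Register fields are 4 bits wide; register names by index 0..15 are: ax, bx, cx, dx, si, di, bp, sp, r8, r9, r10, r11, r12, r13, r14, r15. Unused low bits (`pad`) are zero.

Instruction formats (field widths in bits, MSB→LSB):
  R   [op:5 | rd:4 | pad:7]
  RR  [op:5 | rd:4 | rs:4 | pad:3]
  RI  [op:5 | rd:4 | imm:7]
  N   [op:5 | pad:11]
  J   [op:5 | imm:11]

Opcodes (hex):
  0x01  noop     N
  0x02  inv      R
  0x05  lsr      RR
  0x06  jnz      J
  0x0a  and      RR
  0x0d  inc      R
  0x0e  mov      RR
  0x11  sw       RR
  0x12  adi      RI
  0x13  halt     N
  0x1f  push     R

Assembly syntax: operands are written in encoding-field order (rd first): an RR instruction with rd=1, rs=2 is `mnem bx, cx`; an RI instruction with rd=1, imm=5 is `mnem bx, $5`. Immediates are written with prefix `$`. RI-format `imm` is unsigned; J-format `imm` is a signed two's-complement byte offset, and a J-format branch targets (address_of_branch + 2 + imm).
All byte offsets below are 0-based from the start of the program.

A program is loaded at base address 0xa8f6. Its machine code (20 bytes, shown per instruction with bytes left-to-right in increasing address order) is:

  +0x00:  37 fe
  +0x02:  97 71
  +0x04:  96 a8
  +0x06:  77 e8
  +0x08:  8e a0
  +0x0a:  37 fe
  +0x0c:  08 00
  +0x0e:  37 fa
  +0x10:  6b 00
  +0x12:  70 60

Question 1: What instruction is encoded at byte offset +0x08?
@+08  big-endian(8e a0) = 0x8ea0
  top 5b → 0x11 → sw [RR]
  [10:7] rd=13 = r13
  [6:3] rs=4 = si

sw r13, si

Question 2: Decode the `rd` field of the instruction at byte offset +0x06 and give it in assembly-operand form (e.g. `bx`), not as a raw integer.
r15

+0x06: 77 e8 ⇒ word 0x77e8 (big)
  opcode bits[15:11]=0xe: mov/RR
  rd@[10:7]=0xf ⇒ r15
  rs@[6:3]=0xd ⇒ r13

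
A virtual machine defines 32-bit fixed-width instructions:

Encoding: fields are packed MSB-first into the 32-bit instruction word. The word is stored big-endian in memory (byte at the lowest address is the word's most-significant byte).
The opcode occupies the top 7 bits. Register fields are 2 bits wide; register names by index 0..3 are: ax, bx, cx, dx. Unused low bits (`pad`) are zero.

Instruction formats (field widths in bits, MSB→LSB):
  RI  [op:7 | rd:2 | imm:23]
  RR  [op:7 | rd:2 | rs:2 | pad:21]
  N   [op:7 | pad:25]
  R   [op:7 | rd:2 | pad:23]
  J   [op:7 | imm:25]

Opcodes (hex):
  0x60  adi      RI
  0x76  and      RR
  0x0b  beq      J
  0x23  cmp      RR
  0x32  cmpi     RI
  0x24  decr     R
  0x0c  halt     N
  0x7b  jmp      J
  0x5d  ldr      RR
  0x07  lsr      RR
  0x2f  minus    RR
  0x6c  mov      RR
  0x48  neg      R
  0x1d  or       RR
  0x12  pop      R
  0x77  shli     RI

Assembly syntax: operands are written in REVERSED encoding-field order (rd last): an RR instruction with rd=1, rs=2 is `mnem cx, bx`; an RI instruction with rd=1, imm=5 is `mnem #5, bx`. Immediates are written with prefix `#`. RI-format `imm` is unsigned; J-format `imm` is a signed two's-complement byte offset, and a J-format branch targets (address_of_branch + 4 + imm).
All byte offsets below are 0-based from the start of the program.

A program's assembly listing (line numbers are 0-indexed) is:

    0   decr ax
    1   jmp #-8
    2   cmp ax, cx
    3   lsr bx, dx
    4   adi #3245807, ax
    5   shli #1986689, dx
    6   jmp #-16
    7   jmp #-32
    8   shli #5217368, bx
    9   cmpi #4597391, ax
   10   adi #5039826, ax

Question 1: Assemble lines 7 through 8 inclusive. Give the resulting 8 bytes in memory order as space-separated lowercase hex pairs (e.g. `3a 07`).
L7: jmp op=0x7b:7|imm=-32:25 ⇒ 0xf7ffffe0 ⇒ big f7 ff ff e0
L8: shli op=0x77:7|rd=1:2|imm=5217368:23 ⇒ 0xeecf9c58 ⇒ big ee cf 9c 58

f7 ff ff e0 ee cf 9c 58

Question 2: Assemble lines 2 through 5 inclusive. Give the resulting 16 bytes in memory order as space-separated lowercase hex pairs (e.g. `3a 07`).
2. cmp fields op=0x23:7|rd=2:2|rs=0:2|pad=0:21 → word 47000000h → 47 00 00 00
3. lsr fields op=0x7:7|rd=3:2|rs=1:2|pad=0:21 → word 0fa00000h → 0f a0 00 00
4. adi fields op=0x60:7|rd=0:2|imm=3245807:23 → word c03186efh → c0 31 86 ef
5. shli fields op=0x77:7|rd=3:2|imm=1986689:23 → word ef9e5081h → ef 9e 50 81

47 00 00 00 0f a0 00 00 c0 31 86 ef ef 9e 50 81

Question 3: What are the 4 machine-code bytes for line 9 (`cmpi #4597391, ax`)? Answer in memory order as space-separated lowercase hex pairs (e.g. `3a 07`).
L9: cmpi op=0x32:7|rd=0:2|imm=4597391:23 ⇒ 0x6446268f ⇒ big 64 46 26 8f

64 46 26 8f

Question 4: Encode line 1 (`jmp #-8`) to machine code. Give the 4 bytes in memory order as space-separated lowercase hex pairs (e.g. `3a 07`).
1. jmp fields op=0x7b:7|imm=-8:25 → word f7fffff8h → f7 ff ff f8

f7 ff ff f8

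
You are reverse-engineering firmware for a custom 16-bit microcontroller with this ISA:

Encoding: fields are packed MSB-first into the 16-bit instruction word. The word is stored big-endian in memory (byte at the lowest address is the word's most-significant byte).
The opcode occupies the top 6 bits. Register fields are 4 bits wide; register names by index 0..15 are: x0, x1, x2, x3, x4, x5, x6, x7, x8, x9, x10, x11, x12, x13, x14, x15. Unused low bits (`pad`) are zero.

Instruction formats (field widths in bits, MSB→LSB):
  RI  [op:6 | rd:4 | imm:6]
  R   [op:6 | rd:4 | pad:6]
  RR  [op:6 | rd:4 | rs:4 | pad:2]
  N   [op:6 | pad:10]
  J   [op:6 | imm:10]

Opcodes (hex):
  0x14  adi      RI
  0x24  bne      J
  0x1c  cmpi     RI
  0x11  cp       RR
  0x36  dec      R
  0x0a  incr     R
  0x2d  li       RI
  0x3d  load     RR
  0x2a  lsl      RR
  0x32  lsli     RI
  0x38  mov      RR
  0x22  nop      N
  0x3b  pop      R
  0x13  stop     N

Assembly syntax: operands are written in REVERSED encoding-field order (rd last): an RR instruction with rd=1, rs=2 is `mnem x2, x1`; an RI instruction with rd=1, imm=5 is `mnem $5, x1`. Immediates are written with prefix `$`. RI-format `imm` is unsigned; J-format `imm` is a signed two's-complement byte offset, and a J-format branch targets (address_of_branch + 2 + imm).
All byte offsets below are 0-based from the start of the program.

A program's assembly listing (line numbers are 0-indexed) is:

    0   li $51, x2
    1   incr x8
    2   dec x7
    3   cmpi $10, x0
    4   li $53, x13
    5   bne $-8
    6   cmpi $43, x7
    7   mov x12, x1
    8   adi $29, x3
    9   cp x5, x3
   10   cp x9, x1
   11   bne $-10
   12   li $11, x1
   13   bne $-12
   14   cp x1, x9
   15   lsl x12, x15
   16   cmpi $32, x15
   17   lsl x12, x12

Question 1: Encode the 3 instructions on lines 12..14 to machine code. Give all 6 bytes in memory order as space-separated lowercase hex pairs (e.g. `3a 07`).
b4 4b 93 f4 46 44

12. li fields op=0x2d:6|rd=1:4|imm=11:6 → word b44bh → b4 4b
13. bne fields op=0x24:6|imm=-12:10 → word 93f4h → 93 f4
14. cp fields op=0x11:6|rd=9:4|rs=1:4|pad=0:2 → word 4644h → 46 44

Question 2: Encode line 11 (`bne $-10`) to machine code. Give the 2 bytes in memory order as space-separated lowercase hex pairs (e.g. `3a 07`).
93 f6

line 11 (bne): pack op=0x24:6|imm=-10:10 = 0x93f6; big→ 93 f6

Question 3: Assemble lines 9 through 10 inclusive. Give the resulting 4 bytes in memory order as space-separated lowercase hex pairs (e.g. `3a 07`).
9. cp fields op=0x11:6|rd=3:4|rs=5:4|pad=0:2 → word 44d4h → 44 d4
10. cp fields op=0x11:6|rd=1:4|rs=9:4|pad=0:2 → word 4464h → 44 64

44 d4 44 64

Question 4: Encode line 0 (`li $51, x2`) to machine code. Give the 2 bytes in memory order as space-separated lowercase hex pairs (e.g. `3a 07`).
b4 b3

line 0 (li): pack op=0x2d:6|rd=2:4|imm=51:6 = 0xb4b3; big→ b4 b3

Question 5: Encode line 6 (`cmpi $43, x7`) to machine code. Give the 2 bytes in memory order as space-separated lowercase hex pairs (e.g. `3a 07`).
6. cmpi fields op=0x1c:6|rd=7:4|imm=43:6 → word 71ebh → 71 eb

71 eb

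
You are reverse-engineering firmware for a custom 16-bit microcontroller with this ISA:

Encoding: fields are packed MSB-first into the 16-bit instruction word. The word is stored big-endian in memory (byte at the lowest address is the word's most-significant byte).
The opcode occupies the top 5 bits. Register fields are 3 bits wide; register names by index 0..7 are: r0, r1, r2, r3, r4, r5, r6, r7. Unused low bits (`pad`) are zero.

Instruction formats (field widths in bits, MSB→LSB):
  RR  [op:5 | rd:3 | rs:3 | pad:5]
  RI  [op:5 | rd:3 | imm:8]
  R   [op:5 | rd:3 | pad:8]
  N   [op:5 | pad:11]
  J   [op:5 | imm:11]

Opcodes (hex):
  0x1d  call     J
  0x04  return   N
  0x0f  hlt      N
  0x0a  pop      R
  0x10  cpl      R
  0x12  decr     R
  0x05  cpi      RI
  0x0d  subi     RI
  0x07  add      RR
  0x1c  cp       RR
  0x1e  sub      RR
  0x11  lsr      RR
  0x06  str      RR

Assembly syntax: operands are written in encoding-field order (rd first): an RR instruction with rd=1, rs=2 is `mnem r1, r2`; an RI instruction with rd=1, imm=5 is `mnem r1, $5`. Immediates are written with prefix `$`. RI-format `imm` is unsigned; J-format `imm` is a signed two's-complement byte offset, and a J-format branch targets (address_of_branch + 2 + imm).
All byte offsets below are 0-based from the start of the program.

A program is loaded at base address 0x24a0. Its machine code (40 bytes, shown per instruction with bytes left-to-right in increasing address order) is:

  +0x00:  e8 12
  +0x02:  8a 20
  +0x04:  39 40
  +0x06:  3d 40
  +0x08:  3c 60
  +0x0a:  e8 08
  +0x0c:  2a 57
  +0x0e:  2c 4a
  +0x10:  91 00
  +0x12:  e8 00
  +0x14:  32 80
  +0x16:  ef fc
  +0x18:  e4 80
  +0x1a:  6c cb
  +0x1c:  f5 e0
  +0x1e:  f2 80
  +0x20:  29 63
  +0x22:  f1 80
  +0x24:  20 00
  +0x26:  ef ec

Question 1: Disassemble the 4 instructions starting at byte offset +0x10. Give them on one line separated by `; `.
decr r1; call $0; str r2, r4; call $-4

@+10  big-endian(91 00) = 0x9100
  op=0x9100>>11=0x12 ⇒ decr (R)
  [10:8] rd=1 = r1
@+12  big-endian(e8 00) = 0xe800
  op=0xe800>>11=0x1d ⇒ call (J)
  [10:0] imm=0 = $0
@+14  big-endian(32 80) = 0x3280
  op=0x3280>>11=0x6 ⇒ str (RR)
  [10:8] rd=2 = r2
  [7:5] rs=4 = r4
@+16  big-endian(ef fc) = 0xeffc
  op=0xeffc>>11=0x1d ⇒ call (J)
  [10:0] imm=2044 (s11→-4) = $-4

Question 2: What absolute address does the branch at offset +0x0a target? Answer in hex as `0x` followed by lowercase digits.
0x24b4

[0a] e8 08 → 0xe808
  op=0xe808>>11=0x1d ⇒ call (J)
  [10:0] imm=8 = $8
  target = base 0x24a0 + off 0x0a + 2 + imm 8 = 0x24b4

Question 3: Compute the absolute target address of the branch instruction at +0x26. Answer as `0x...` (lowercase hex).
+0x26: ef ec ⇒ word 0xefec (big)
  top 5b → 0x1d → call [J]
  [10:0] imm=2028 (s11→-20) = $-20
  target = base 0x24a0 + off 0x26 + 2 + imm -20 = 0x24b4

0x24b4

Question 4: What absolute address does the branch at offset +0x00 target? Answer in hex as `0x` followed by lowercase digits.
off 0x00: read e8 12 as big → 0xe812
  op=0xe812>>11=0x1d ⇒ call (J)
  [10:0] imm=18 = $18
  target = base 0x24a0 + off 0x00 + 2 + imm 18 = 0x24b4

0x24b4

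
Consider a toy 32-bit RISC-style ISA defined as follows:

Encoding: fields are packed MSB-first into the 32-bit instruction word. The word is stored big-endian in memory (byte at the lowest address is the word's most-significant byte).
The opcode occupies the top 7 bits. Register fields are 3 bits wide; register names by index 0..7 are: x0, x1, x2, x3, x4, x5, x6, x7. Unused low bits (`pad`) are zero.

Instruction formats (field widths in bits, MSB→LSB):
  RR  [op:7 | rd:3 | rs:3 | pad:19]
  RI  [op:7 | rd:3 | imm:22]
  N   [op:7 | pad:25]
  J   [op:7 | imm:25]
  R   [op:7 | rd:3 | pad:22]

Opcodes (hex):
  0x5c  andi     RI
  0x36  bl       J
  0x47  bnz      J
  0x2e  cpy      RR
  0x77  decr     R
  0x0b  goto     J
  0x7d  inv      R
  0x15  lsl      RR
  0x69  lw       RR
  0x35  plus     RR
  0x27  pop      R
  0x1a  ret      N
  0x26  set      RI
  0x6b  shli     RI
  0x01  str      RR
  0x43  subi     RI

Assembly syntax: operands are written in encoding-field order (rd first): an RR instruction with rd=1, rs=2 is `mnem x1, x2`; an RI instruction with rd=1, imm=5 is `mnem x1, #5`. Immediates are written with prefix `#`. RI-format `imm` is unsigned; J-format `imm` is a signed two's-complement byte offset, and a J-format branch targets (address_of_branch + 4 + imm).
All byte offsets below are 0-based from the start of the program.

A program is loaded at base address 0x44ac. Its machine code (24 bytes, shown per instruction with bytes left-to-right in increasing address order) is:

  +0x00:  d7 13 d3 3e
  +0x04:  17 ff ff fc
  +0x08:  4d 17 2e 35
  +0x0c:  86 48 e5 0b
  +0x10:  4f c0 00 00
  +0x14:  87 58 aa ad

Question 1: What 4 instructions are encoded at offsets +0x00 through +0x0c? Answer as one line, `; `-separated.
shli x4, #1299262; goto #-4; set x4, #1519157; subi x1, #582923

[00] d7 13 d3 3e → 0xd713d33e
  top 7b → 0x6b → shli [RI]
  rd: (w>>22)&0x7=0x4 → x4
  imm: (w>>0)&0x3fffff=0x13d33e → #1299262
[04] 17 ff ff fc → 0x17fffffc
  top 7b → 0xb → goto [J]
  imm: (w>>0)&0x1ffffff=0x1fffffc (s25→-4) → #-4
[08] 4d 17 2e 35 → 0x4d172e35
  top 7b → 0x26 → set [RI]
  rd: (w>>22)&0x7=0x4 → x4
  imm: (w>>0)&0x3fffff=0x172e35 → #1519157
[0c] 86 48 e5 0b → 0x8648e50b
  top 7b → 0x43 → subi [RI]
  rd: (w>>22)&0x7=0x1 → x1
  imm: (w>>0)&0x3fffff=0x8e50b → #582923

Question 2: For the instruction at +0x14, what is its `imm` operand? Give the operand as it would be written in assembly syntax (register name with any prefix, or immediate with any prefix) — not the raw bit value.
off 0x14: read 87 58 aa ad as big → 0x8758aaad
  top 7b → 0x43 → subi [RI]
  rd: (w>>22)&0x7=0x5 → x5
  imm: (w>>0)&0x3fffff=0x18aaad → #1616557

#1616557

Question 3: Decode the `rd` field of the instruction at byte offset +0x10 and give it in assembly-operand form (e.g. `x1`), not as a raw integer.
off 0x10: read 4f c0 00 00 as big → 0x4fc00000
  opcode bits[31:25]=0x27: pop/R
  rd: (w>>22)&0x7=0x7 → x7

x7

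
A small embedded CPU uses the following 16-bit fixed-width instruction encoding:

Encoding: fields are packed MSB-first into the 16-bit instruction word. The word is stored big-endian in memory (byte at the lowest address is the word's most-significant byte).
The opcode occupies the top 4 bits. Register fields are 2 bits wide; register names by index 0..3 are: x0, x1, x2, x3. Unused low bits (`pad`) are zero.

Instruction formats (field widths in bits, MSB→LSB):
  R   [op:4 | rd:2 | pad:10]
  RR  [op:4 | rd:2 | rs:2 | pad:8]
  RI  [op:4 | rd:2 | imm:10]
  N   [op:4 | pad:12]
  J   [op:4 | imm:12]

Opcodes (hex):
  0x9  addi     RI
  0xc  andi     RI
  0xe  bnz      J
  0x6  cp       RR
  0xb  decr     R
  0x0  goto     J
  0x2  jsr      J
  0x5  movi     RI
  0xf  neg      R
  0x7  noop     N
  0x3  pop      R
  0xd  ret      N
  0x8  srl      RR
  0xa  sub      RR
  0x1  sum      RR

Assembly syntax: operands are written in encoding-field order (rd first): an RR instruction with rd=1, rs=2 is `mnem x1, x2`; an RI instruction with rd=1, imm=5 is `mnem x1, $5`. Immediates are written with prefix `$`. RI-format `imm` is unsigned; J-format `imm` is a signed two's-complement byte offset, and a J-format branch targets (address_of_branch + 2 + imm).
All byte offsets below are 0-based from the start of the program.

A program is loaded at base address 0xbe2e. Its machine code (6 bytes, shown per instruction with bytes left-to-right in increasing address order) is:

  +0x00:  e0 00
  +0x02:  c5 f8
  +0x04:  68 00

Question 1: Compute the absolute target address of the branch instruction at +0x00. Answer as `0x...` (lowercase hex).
off 0x00: read e0 00 as big → 0xe000
  op=0xe000>>12=0xe ⇒ bnz (J)
  imm: (w>>0)&0xfff=0x0 → $0
  target = base 0xbe2e + off 0x00 + 2 + imm 0 = 0xbe30

0xbe30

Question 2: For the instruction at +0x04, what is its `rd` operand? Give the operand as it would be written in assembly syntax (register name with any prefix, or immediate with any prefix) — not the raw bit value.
x2

@+04  big-endian(68 00) = 0x6800
  opcode bits[15:12]=0x6: cp/RR
  rd: (w>>10)&0x3=0x2 → x2
  rs: (w>>8)&0x3=0x0 → x0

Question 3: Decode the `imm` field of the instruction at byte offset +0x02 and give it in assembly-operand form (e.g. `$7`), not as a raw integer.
$504

off 0x02: read c5 f8 as big → 0xc5f8
  opcode bits[15:12]=0xc: andi/RI
  [11:10] rd=1 = x1
  [9:0] imm=504 = $504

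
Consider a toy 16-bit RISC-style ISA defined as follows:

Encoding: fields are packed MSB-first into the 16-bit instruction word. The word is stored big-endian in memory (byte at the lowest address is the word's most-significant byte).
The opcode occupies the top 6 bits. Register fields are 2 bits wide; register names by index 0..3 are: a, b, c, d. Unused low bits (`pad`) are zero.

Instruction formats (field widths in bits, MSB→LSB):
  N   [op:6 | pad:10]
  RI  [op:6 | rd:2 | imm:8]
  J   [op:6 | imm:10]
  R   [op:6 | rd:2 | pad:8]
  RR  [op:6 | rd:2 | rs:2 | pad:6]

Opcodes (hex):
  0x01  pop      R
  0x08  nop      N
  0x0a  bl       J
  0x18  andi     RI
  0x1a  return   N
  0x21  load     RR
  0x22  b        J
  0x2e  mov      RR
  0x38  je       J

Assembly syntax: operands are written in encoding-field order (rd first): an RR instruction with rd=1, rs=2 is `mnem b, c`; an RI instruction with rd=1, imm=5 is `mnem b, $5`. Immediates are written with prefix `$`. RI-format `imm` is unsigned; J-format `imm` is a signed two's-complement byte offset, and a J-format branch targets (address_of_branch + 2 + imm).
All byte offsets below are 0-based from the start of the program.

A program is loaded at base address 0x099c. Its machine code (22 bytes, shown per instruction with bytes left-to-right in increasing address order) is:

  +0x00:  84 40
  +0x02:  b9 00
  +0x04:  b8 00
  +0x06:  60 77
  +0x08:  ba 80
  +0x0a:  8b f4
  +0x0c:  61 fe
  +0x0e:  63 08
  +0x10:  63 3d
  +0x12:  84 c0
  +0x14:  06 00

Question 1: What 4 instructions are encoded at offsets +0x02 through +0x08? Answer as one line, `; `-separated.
mov b, a; mov a, a; andi a, $119; mov c, c

[02] b9 00 → 0xb900
  top 6b → 0x2e → mov [RR]
  rd@[9:8]=0x1 ⇒ b
  rs@[7:6]=0x0 ⇒ a
[04] b8 00 → 0xb800
  top 6b → 0x2e → mov [RR]
  rd@[9:8]=0x0 ⇒ a
  rs@[7:6]=0x0 ⇒ a
[06] 60 77 → 0x6077
  top 6b → 0x18 → andi [RI]
  rd@[9:8]=0x0 ⇒ a
  imm@[7:0]=0x77 ⇒ $119
[08] ba 80 → 0xba80
  top 6b → 0x2e → mov [RR]
  rd@[9:8]=0x2 ⇒ c
  rs@[7:6]=0x2 ⇒ c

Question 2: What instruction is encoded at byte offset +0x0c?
+0x0c: 61 fe ⇒ word 0x61fe (big)
  top 6b → 0x18 → andi [RI]
  [9:8] rd=1 = b
  [7:0] imm=254 = $254

andi b, $254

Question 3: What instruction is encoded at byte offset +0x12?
load a, d

+0x12: 84 c0 ⇒ word 0x84c0 (big)
  op=0x84c0>>10=0x21 ⇒ load (RR)
  rd: (w>>8)&0x3=0x0 → a
  rs: (w>>6)&0x3=0x3 → d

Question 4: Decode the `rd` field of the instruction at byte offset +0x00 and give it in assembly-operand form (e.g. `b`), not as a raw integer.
a

+0x00: 84 40 ⇒ word 0x8440 (big)
  top 6b → 0x21 → load [RR]
  rd: (w>>8)&0x3=0x0 → a
  rs: (w>>6)&0x3=0x1 → b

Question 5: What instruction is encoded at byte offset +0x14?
pop c

[14] 06 00 → 0x0600
  op=0x0600>>10=0x1 ⇒ pop (R)
  rd: (w>>8)&0x3=0x2 → c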